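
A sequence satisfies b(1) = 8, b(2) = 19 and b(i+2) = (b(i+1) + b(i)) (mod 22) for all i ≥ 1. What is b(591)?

19

Computing terms: b(1) = 8; b(2) = 19; b(3) = 5; b(4) = 2; b(5) = 7; b(6) = 9; b(7) = 16; b(8) = 3; b(9) = 19; b(10) = 0; b(11) = 19; b(12) = 19; b(13) = 16; b(14) = 13; b(15) = 7; b(16) = 20; b(17) = 5; b(18) = 3; b(19) = 8; b(20) = 11; b(21) = 19; b(22) = 8; b(23) = 5; b(24) = 13; b(25) = 18; b(26) = 9; b(27) = 5; b(28) = 14; b(29) = 19; b(30) = 11; b(31) = 8; b(32) = 19.
Since (b(31), b(32)) = (b(1), b(2)) = (8, 19) (two consecutive terms determine the rest), the sequence is periodic with period 30.
(591 - 1) mod 30 = 20, so b(591) = b(21) = 19.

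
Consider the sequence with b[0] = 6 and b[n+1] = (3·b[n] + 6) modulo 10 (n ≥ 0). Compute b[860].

6

We have b[0] = 6, b[1] = 4, b[2] = 8, b[3] = 0, b[4] = 6.
Since b[4] = b[0] = 6, the sequence is periodic with period 4.
(860 - 0) mod 4 = 0, so b[860] = b[0] = 6.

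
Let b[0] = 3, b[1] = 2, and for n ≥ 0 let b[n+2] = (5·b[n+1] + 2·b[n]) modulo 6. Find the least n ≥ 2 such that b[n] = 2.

4

Listing terms: b[0] = 3, b[1] = 2, b[2] = 4, b[3] = 0, b[4] = 2, b[5] = 4.
Since (b[4], b[5]) = (b[1], b[2]) = (2, 4) (two consecutive terms determine the rest), the sequence is eventually periodic: after a pre-period of length 1 it cycles with period 3.
The value 2 next appears (with n ≥ 2) at b[4].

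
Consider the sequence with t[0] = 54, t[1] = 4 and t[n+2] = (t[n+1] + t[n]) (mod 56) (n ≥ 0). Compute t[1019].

22

Listing terms: t[0] = 54,  t[1] = 4,  t[2] = 2,  t[3] = 6,  t[4] = 8,  t[5] = 14,  t[6] = 22,  t[7] = 36,  t[8] = 2,  t[9] = 38,  t[10] = 40,  t[11] = 22,  t[12] = 6,  t[13] = 28,  t[14] = 34,  t[15] = 6,  t[16] = 40,  t[17] = 46,  t[18] = 30,  t[19] = 20,  t[20] = 50,  t[21] = 14,  t[22] = 8,  t[23] = 22,  t[24] = 30,  t[25] = 52,  t[26] = 26,  t[27] = 22,  t[28] = 48,  t[29] = 14,  t[30] = 6,  t[31] = 20,  t[32] = 26,  t[33] = 46,  t[34] = 16,  t[35] = 6,  t[36] = 22,  t[37] = 28,  t[38] = 50,  t[39] = 22,  t[40] = 16,  t[41] = 38,  t[42] = 54,  t[43] = 36,  t[44] = 34,  t[45] = 14,  t[46] = 48,  t[47] = 6,  t[48] = 54,  t[49] = 4.
The sequence repeats with period 48.
So t[1019] = t[0 + ((1019-0) mod 48)] = t[11] = 22.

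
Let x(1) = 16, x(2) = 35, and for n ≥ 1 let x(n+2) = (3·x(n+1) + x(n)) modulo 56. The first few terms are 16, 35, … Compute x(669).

29

Listing terms: x(1) = 16, x(2) = 35, x(3) = 9, x(4) = 6, x(5) = 27, x(6) = 31, x(7) = 8, x(8) = 55, x(9) = 5, x(10) = 14, x(11) = 47, x(12) = 43, x(13) = 8, x(14) = 11, x(15) = 41, x(16) = 22, x(17) = 51, x(18) = 7, x(19) = 16, x(20) = 55, x(21) = 13, x(22) = 38, x(23) = 15, x(24) = 27, x(25) = 40, x(26) = 35, x(27) = 33, x(28) = 22, x(29) = 43, x(30) = 39, x(31) = 48, x(32) = 15, x(33) = 37, x(34) = 14, x(35) = 23, x(36) = 27, x(37) = 48, x(38) = 3, x(39) = 1, x(40) = 6, x(41) = 19, x(42) = 7, x(43) = 40, x(44) = 15, x(45) = 29, x(46) = 46, x(47) = 55, x(48) = 43, x(49) = 16, x(50) = 35.
Since (x(49), x(50)) = (x(1), x(2)) = (16, 35) (two consecutive terms determine the rest), the sequence is periodic with period 48.
So x(669) = x(1 + ((669-1) mod 48)) = x(45) = 29.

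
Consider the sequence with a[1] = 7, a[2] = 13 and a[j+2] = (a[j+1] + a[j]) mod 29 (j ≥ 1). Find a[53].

Listing terms: a[1] = 7; a[2] = 13; a[3] = 20; a[4] = 4; a[5] = 24; a[6] = 28; a[7] = 23; a[8] = 22; a[9] = 16; a[10] = 9; a[11] = 25; a[12] = 5; a[13] = 1; a[14] = 6; a[15] = 7; a[16] = 13.
The sequence repeats with period 14.
(53 - 1) mod 14 = 10, so a[53] = a[11] = 25.

25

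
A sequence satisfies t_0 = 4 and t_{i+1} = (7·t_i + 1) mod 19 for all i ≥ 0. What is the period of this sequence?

3

Listing terms: t_0 = 4; t_1 = 10; t_2 = 14; t_3 = 4.
Since t_3 = t_0 = 4, the sequence is periodic with period 3.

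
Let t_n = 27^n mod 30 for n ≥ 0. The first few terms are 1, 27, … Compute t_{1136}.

t_0 = 1; t_1 = 27; t_2 = 9; t_3 = 3; t_4 = 21; t_5 = 27.
Since t_5 = t_1 = 27, the sequence is eventually periodic: after a pre-period of length 1 it cycles with period 4.
For n ≥ 1, t_n depends only on (n - 1) mod 4. (1136 - 1) mod 4 = 3, so t_{1136} = t_4 = 21.

21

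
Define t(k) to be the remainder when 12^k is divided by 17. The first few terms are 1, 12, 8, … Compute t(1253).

3

Listing terms: t(0) = 1; t(1) = 12; t(2) = 8; t(3) = 11; t(4) = 13; t(5) = 3; t(6) = 2; t(7) = 7; t(8) = 16; t(9) = 5; t(10) = 9; t(11) = 6; t(12) = 4; t(13) = 14; t(14) = 15; t(15) = 10; t(16) = 1.
The sequence repeats with period 16.
So t(1253) = t(0 + ((1253-0) mod 16)) = t(5) = 3.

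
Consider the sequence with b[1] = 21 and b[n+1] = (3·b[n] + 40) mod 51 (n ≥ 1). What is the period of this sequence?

16

Listing terms: b[1] = 21; b[2] = 1; b[3] = 43; b[4] = 16; b[5] = 37; b[6] = 49; b[7] = 34; b[8] = 40; b[9] = 7; b[10] = 10; b[11] = 19; b[12] = 46; b[13] = 25; b[14] = 13; b[15] = 28; b[16] = 22; b[17] = 4; b[18] = 1.
Since b[18] = b[2] = 1, the sequence is eventually periodic: after a pre-period of length 1 it cycles with period 16.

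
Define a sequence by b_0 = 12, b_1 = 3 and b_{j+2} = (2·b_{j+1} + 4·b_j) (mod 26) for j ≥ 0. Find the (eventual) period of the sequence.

Listing terms: b_0 = 12; b_1 = 3; b_2 = 2; b_3 = 16; b_4 = 14; b_5 = 14; b_6 = 6; b_7 = 16; b_8 = 4; b_9 = 20; b_{10} = 4; b_{11} = 10; b_{12} = 10; b_{13} = 8; b_{14} = 4; b_{15} = 14; b_{16} = 18; b_{17} = 14; b_{18} = 22; b_{19} = 22; b_{20} = 2; b_{21} = 14; b_{22} = 10; b_{23} = 24; b_{24} = 10; b_{25} = 12; b_{26} = 12; b_{27} = 20; b_{28} = 10; b_{29} = 22; b_{30} = 6; b_{31} = 22; b_{32} = 16; b_{33} = 16; b_{34} = 18; b_{35} = 22; b_{36} = 12; b_{37} = 8; b_{38} = 12; b_{39} = 4; b_{40} = 4; b_{41} = 24; b_{42} = 12; b_{43} = 16; b_{44} = 2; b_{45} = 16.
Since (b_{44}, b_{45}) = (b_2, b_3) = (2, 16) (two consecutive terms determine the rest), the sequence is eventually periodic: after a pre-period of length 2 it cycles with period 42.

42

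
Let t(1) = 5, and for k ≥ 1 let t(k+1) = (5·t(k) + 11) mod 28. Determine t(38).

8

Listing terms: t(1) = 5, t(2) = 8, t(3) = 23, t(4) = 14, t(5) = 25, t(6) = 24, t(7) = 19, t(8) = 22, t(9) = 9, t(10) = 0, t(11) = 11, t(12) = 10, t(13) = 5.
Since t(13) = t(1) = 5, the sequence is periodic with period 12.
So t(38) = t(1 + ((38-1) mod 12)) = t(2) = 8.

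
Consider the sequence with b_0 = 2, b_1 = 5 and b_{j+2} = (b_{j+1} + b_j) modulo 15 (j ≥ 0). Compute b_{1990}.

8

Listing terms: b_0 = 2, b_1 = 5, b_2 = 7, b_3 = 12, b_4 = 4, b_5 = 1, b_6 = 5, b_7 = 6, b_8 = 11, b_9 = 2, b_{10} = 13, b_{11} = 0, b_{12} = 13, b_{13} = 13, b_{14} = 11, b_{15} = 9, b_{16} = 5, b_{17} = 14, b_{18} = 4, b_{19} = 3, b_{20} = 7, b_{21} = 10, b_{22} = 2, b_{23} = 12, b_{24} = 14, b_{25} = 11, b_{26} = 10, b_{27} = 6, b_{28} = 1, b_{29} = 7, b_{30} = 8, b_{31} = 0, b_{32} = 8, b_{33} = 8, b_{34} = 1, b_{35} = 9, b_{36} = 10, b_{37} = 4, b_{38} = 14, b_{39} = 3, b_{40} = 2, b_{41} = 5.
The sequence repeats with period 40.
So b_{1990} = b_{0 + ((1990-0) mod 40)} = b_{30} = 8.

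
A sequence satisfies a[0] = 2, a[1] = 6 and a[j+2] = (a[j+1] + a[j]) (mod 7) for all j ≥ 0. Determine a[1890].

1

Listing terms: a[0] = 2, a[1] = 6, a[2] = 1, a[3] = 0, a[4] = 1, a[5] = 1, a[6] = 2, a[7] = 3, a[8] = 5, a[9] = 1, a[10] = 6, a[11] = 0, a[12] = 6, a[13] = 6, a[14] = 5, a[15] = 4, a[16] = 2, a[17] = 6.
The sequence repeats with period 16.
So a[1890] = a[0 + ((1890-0) mod 16)] = a[2] = 1.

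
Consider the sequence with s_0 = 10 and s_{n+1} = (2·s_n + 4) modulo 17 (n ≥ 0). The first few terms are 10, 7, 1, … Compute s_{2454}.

8

Listing terms: s_0 = 10; s_1 = 7; s_2 = 1; s_3 = 6; s_4 = 16; s_5 = 2; s_6 = 8; s_7 = 3; s_8 = 10.
The sequence repeats with period 8.
(2454 - 0) mod 8 = 6, so s_{2454} = s_6 = 8.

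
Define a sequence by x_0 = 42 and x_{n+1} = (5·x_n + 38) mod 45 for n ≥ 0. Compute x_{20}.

18

x_0 = 42,  x_1 = 23,  x_2 = 18,  x_3 = 38,  x_4 = 3,  x_5 = 8,  x_6 = 33,  x_7 = 23.
Since x_7 = x_1 = 23, the sequence is eventually periodic: after a pre-period of length 1 it cycles with period 6.
For n ≥ 1, x_n depends only on (n - 1) mod 6. (20 - 1) mod 6 = 1, so x_{20} = x_2 = 18.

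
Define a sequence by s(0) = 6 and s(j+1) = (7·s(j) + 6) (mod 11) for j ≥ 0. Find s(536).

s(0) = 6; s(1) = 4; s(2) = 1; s(3) = 2; s(4) = 9; s(5) = 3; s(6) = 5; s(7) = 8; s(8) = 7; s(9) = 0; s(10) = 6.
The sequence repeats with period 10.
(536 - 0) mod 10 = 6, so s(536) = s(6) = 5.

5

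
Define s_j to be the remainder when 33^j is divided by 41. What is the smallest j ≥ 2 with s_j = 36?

Listing terms: s_1 = 33, s_2 = 23, s_3 = 21, s_4 = 37, s_5 = 32, s_6 = 31, s_7 = 39, s_8 = 16, s_9 = 36, s_{10} = 40, s_{11} = 8, s_{12} = 18, s_{13} = 20, s_{14} = 4, s_{15} = 9, s_{16} = 10, s_{17} = 2, s_{18} = 25, s_{19} = 5, s_{20} = 1, s_{21} = 33.
The sequence repeats with period 20.
The value 36 first appears (with j ≥ 2) at s_9.

9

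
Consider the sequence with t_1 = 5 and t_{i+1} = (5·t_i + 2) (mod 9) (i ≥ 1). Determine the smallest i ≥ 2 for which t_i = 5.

7

We have t_1 = 5; t_2 = 0; t_3 = 2; t_4 = 3; t_5 = 8; t_6 = 6; t_7 = 5.
The sequence repeats with period 6.
The value 5 next appears (with i ≥ 2) at t_7.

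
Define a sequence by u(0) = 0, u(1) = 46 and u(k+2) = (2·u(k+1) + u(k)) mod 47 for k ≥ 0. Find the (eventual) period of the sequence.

46

u(0) = 0; u(1) = 46; u(2) = 45; u(3) = 42; u(4) = 35; u(5) = 18; u(6) = 24; u(7) = 19; u(8) = 15; u(9) = 2; u(10) = 19; u(11) = 40; u(12) = 5; u(13) = 3; u(14) = 11; u(15) = 25; u(16) = 14; u(17) = 6; u(18) = 26; u(19) = 11; u(20) = 1; u(21) = 13; u(22) = 27; u(23) = 20; u(24) = 20; u(25) = 13; u(26) = 46; u(27) = 11; u(28) = 21; u(29) = 6; u(30) = 33; u(31) = 25; u(32) = 36; u(33) = 3; u(34) = 42; u(35) = 40; u(36) = 28; u(37) = 2; u(38) = 32; u(39) = 19; u(40) = 23; u(41) = 18; u(42) = 12; u(43) = 42; u(44) = 2; u(45) = 46; u(46) = 0; u(47) = 46.
The sequence repeats with period 46.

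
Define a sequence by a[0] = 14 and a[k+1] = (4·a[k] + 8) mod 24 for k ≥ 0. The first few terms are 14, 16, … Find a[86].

0

a[0] = 14, a[1] = 16, a[2] = 0, a[3] = 8, a[4] = 16.
Since a[4] = a[1] = 16, the sequence is eventually periodic: after a pre-period of length 1 it cycles with period 3.
For k ≥ 1, a[k] depends only on (k - 1) mod 3. (86 - 1) mod 3 = 1, so a[86] = a[2] = 0.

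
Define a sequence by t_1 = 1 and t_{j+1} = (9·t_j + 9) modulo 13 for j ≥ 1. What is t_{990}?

2

t_1 = 1, t_2 = 5, t_3 = 2, t_4 = 1.
Since t_4 = t_1 = 1, the sequence is periodic with period 3.
So t_{990} = t_{1 + ((990-1) mod 3)} = t_3 = 2.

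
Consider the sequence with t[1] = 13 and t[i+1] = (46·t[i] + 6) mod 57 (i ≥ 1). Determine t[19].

13

We have t[1] = 13; t[2] = 34; t[3] = 31; t[4] = 7; t[5] = 43; t[6] = 46; t[7] = 13.
Since t[7] = t[1] = 13, the sequence is periodic with period 6.
(19 - 1) mod 6 = 0, so t[19] = t[1] = 13.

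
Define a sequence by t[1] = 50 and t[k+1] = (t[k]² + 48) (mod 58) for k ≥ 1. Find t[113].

12

We have t[1] = 50,  t[2] = 54,  t[3] = 6,  t[4] = 26,  t[5] = 28,  t[6] = 20,  t[7] = 42,  t[8] = 14,  t[9] = 12,  t[10] = 18,  t[11] = 24,  t[12] = 44,  t[13] = 12.
Since t[13] = t[9] = 12, the sequence is eventually periodic: after a pre-period of length 8 it cycles with period 4.
For k ≥ 9, t[k] depends only on (k - 9) mod 4. (113 - 9) mod 4 = 0, so t[113] = t[9] = 12.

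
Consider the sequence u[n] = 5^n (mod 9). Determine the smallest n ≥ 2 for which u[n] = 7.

u[1] = 5, u[2] = 7, u[3] = 8, u[4] = 4, u[5] = 2, u[6] = 1, u[7] = 5.
Since u[7] = u[1] = 5, the sequence is periodic with period 6.
The value 7 first appears (with n ≥ 2) at u[2].

2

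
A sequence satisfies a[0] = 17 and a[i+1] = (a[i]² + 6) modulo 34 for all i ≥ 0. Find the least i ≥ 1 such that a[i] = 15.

8

We have a[0] = 17; a[1] = 23; a[2] = 25; a[3] = 19; a[4] = 27; a[5] = 21; a[6] = 5; a[7] = 31; a[8] = 15; a[9] = 27.
Since a[9] = a[4] = 27, the sequence is eventually periodic: after a pre-period of length 4 it cycles with period 5.
The value 15 first appears (with i ≥ 1) at a[8].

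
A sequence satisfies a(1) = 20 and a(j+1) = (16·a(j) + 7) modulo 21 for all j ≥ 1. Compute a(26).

We have a(1) = 20,  a(2) = 12,  a(3) = 10,  a(4) = 20.
The sequence repeats with period 3.
So a(26) = a(1 + ((26-1) mod 3)) = a(2) = 12.

12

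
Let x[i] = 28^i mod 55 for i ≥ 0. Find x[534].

9

Listing terms: x[0] = 1; x[1] = 28; x[2] = 14; x[3] = 7; x[4] = 31; x[5] = 43; x[6] = 49; x[7] = 52; x[8] = 26; x[9] = 13; x[10] = 34; x[11] = 17; x[12] = 36; x[13] = 18; x[14] = 9; x[15] = 32; x[16] = 16; x[17] = 8; x[18] = 4; x[19] = 2; x[20] = 1.
The sequence repeats with period 20.
(534 - 0) mod 20 = 14, so x[534] = x[14] = 9.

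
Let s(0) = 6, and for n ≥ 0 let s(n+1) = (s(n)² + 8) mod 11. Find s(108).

6

s(0) = 6, s(1) = 0, s(2) = 8, s(3) = 6.
Since s(3) = s(0) = 6, the sequence is periodic with period 3.
So s(108) = s(0 + ((108-0) mod 3)) = s(0) = 6.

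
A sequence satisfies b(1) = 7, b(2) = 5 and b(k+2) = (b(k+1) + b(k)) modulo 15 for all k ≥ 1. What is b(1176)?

b(1) = 7, b(2) = 5, b(3) = 12, b(4) = 2, b(5) = 14, b(6) = 1, b(7) = 0, b(8) = 1, b(9) = 1, b(10) = 2, b(11) = 3, b(12) = 5, b(13) = 8, b(14) = 13, b(15) = 6, b(16) = 4, b(17) = 10, b(18) = 14, b(19) = 9, b(20) = 8, b(21) = 2, b(22) = 10, b(23) = 12, b(24) = 7, b(25) = 4, b(26) = 11, b(27) = 0, b(28) = 11, b(29) = 11, b(30) = 7, b(31) = 3, b(32) = 10, b(33) = 13, b(34) = 8, b(35) = 6, b(36) = 14, b(37) = 5, b(38) = 4, b(39) = 9, b(40) = 13, b(41) = 7, b(42) = 5.
The sequence repeats with period 40.
(1176 - 1) mod 40 = 15, so b(1176) = b(16) = 4.

4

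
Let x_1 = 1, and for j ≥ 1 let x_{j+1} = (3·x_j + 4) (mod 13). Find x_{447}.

12

x_1 = 1, x_2 = 7, x_3 = 12, x_4 = 1.
The sequence repeats with period 3.
(447 - 1) mod 3 = 2, so x_{447} = x_3 = 12.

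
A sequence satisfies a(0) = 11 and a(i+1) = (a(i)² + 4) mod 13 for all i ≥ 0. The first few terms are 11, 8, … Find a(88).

a(0) = 11; a(1) = 8; a(2) = 3; a(3) = 0; a(4) = 4; a(5) = 7; a(6) = 1; a(7) = 5; a(8) = 3.
Since a(8) = a(2) = 3, the sequence is eventually periodic: after a pre-period of length 2 it cycles with period 6.
For i ≥ 2, a(i) depends only on (i - 2) mod 6. (88 - 2) mod 6 = 2, so a(88) = a(4) = 4.

4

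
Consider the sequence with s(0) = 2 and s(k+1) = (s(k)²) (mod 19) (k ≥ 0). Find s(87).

We have s(0) = 2, s(1) = 4, s(2) = 16, s(3) = 9, s(4) = 5, s(5) = 6, s(6) = 17, s(7) = 4.
Since s(7) = s(1) = 4, the sequence is eventually periodic: after a pre-period of length 1 it cycles with period 6.
For k ≥ 1, s(k) depends only on (k - 1) mod 6. (87 - 1) mod 6 = 2, so s(87) = s(3) = 9.

9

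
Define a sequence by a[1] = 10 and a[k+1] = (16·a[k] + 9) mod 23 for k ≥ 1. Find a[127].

17

Computing terms: a[1] = 10; a[2] = 8; a[3] = 22; a[4] = 16; a[5] = 12; a[6] = 17; a[7] = 5; a[8] = 20; a[9] = 7; a[10] = 6; a[11] = 13; a[12] = 10.
The sequence repeats with period 11.
So a[127] = a[1 + ((127-1) mod 11)] = a[6] = 17.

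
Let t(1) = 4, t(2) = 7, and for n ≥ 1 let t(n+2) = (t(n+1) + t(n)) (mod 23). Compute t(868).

18

t(1) = 4; t(2) = 7; t(3) = 11; t(4) = 18; t(5) = 6; t(6) = 1; t(7) = 7; t(8) = 8; t(9) = 15; t(10) = 0; t(11) = 15; t(12) = 15; t(13) = 7; t(14) = 22; t(15) = 6; t(16) = 5; t(17) = 11; t(18) = 16; t(19) = 4; t(20) = 20; t(21) = 1; t(22) = 21; t(23) = 22; t(24) = 20; t(25) = 19; t(26) = 16; t(27) = 12; t(28) = 5; t(29) = 17; t(30) = 22; t(31) = 16; t(32) = 15; t(33) = 8; t(34) = 0; t(35) = 8; t(36) = 8; t(37) = 16; t(38) = 1; t(39) = 17; t(40) = 18; t(41) = 12; t(42) = 7; t(43) = 19; t(44) = 3; t(45) = 22; t(46) = 2; t(47) = 1; t(48) = 3; t(49) = 4; t(50) = 7.
Since (t(49), t(50)) = (t(1), t(2)) = (4, 7) (two consecutive terms determine the rest), the sequence is periodic with period 48.
So t(868) = t(1 + ((868-1) mod 48)) = t(4) = 18.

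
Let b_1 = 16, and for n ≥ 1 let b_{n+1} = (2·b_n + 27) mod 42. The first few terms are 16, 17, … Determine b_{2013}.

19

Computing terms: b_1 = 16, b_2 = 17, b_3 = 19, b_4 = 23, b_5 = 31, b_6 = 5, b_7 = 37, b_8 = 17.
Since b_8 = b_2 = 17, the sequence is eventually periodic: after a pre-period of length 1 it cycles with period 6.
For n ≥ 2, b_n depends only on (n - 2) mod 6. (2013 - 2) mod 6 = 1, so b_{2013} = b_3 = 19.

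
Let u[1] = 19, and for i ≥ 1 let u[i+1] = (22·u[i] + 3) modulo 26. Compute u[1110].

We have u[1] = 19, u[2] = 5, u[3] = 9, u[4] = 19.
The sequence repeats with period 3.
So u[1110] = u[1 + ((1110-1) mod 3)] = u[3] = 9.

9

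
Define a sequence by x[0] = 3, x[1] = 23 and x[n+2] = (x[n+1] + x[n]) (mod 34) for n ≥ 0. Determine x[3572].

We have x[0] = 3, x[1] = 23, x[2] = 26, x[3] = 15, x[4] = 7, x[5] = 22, x[6] = 29, x[7] = 17, x[8] = 12, x[9] = 29, x[10] = 7, x[11] = 2, x[12] = 9, x[13] = 11, x[14] = 20, x[15] = 31, x[16] = 17, x[17] = 14, x[18] = 31, x[19] = 11, x[20] = 8, x[21] = 19, x[22] = 27, x[23] = 12, x[24] = 5, x[25] = 17, x[26] = 22, x[27] = 5, x[28] = 27, x[29] = 32, x[30] = 25, x[31] = 23, x[32] = 14, x[33] = 3, x[34] = 17, x[35] = 20, x[36] = 3, x[37] = 23.
Since (x[36], x[37]) = (x[0], x[1]) = (3, 23) (two consecutive terms determine the rest), the sequence is periodic with period 36.
So x[3572] = x[0 + ((3572-0) mod 36)] = x[8] = 12.

12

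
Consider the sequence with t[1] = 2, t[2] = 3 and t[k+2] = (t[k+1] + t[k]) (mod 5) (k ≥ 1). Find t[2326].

t[1] = 2; t[2] = 3; t[3] = 0; t[4] = 3; t[5] = 3; t[6] = 1; t[7] = 4; t[8] = 0; t[9] = 4; t[10] = 4; t[11] = 3; t[12] = 2; t[13] = 0; t[14] = 2; t[15] = 2; t[16] = 4; t[17] = 1; t[18] = 0; t[19] = 1; t[20] = 1; t[21] = 2; t[22] = 3.
The sequence repeats with period 20.
(2326 - 1) mod 20 = 5, so t[2326] = t[6] = 1.

1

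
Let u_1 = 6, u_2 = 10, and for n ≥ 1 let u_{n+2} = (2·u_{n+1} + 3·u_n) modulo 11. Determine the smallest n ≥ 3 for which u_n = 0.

9

Computing terms: u_1 = 6, u_2 = 10, u_3 = 5, u_4 = 7, u_5 = 7, u_6 = 2, u_7 = 3, u_8 = 1, u_9 = 0, u_{10} = 3, u_{11} = 6, u_{12} = 10.
Since (u_{11}, u_{12}) = (u_1, u_2) = (6, 10) (two consecutive terms determine the rest), the sequence is periodic with period 10.
The value 0 first appears (with n ≥ 3) at u_9.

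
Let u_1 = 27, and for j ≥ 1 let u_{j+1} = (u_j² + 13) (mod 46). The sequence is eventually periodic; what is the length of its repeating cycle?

We have u_1 = 27, u_2 = 6, u_3 = 3, u_4 = 22, u_5 = 37, u_6 = 2, u_7 = 17, u_8 = 26, u_9 = 45, u_{10} = 14, u_{11} = 25, u_{12} = 40, u_{13} = 3.
Since u_{13} = u_3 = 3, the sequence is eventually periodic: after a pre-period of length 2 it cycles with period 10.

10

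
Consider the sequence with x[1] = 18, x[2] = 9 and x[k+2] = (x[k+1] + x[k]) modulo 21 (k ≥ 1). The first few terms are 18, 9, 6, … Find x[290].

We have x[1] = 18, x[2] = 9, x[3] = 6, x[4] = 15, x[5] = 0, x[6] = 15, x[7] = 15, x[8] = 9, x[9] = 3, x[10] = 12, x[11] = 15, x[12] = 6, x[13] = 0, x[14] = 6, x[15] = 6, x[16] = 12, x[17] = 18, x[18] = 9.
The sequence repeats with period 16.
So x[290] = x[1 + ((290-1) mod 16)] = x[2] = 9.

9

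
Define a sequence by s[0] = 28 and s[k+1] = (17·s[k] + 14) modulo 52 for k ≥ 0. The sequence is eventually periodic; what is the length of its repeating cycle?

We have s[0] = 28; s[1] = 22; s[2] = 24; s[3] = 6; s[4] = 12; s[5] = 10; s[6] = 28.
The sequence repeats with period 6.

6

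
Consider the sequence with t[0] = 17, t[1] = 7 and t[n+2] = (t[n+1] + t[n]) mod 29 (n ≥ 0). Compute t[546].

Listing terms: t[0] = 17,  t[1] = 7,  t[2] = 24,  t[3] = 2,  t[4] = 26,  t[5] = 28,  t[6] = 25,  t[7] = 24,  t[8] = 20,  t[9] = 15,  t[10] = 6,  t[11] = 21,  t[12] = 27,  t[13] = 19,  t[14] = 17,  t[15] = 7.
Since (t[14], t[15]) = (t[0], t[1]) = (17, 7) (two consecutive terms determine the rest), the sequence is periodic with period 14.
(546 - 0) mod 14 = 0, so t[546] = t[0] = 17.

17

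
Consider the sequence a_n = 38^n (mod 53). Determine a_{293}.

11

a_0 = 1,  a_1 = 38,  a_2 = 13,  a_3 = 17,  a_4 = 10,  a_5 = 9,  a_6 = 24,  a_7 = 11,  a_8 = 47,  a_9 = 37,  a_{10} = 28,  a_{11} = 4,  a_{12} = 46,  a_{13} = 52,  a_{14} = 15,  a_{15} = 40,  a_{16} = 36,  a_{17} = 43,  a_{18} = 44,  a_{19} = 29,  a_{20} = 42,  a_{21} = 6,  a_{22} = 16,  a_{23} = 25,  a_{24} = 49,  a_{25} = 7,  a_{26} = 1.
Since a_{26} = a_0 = 1, the sequence is periodic with period 26.
So a_{293} = a_{0 + ((293-0) mod 26)} = a_7 = 11.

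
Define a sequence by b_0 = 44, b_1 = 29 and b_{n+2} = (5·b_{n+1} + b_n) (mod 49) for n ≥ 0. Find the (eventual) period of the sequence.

Computing terms: b_0 = 44; b_1 = 29; b_2 = 42; b_3 = 43; b_4 = 12; b_5 = 5; b_6 = 37; b_7 = 43; b_8 = 7; b_9 = 29; b_{10} = 5; b_{11} = 5; b_{12} = 30; b_{13} = 8; b_{14} = 21; b_{15} = 15; b_{16} = 47; b_{17} = 5; b_{18} = 23; b_{19} = 22; b_{20} = 35; b_{21} = 1; b_{22} = 40; b_{23} = 5; b_{24} = 16; b_{25} = 36; b_{26} = 0; b_{27} = 36; b_{28} = 33; b_{29} = 5; b_{30} = 9; b_{31} = 1; b_{32} = 14; b_{33} = 22; b_{34} = 26; b_{35} = 5; b_{36} = 2; b_{37} = 15; b_{38} = 28; b_{39} = 8; b_{40} = 19; b_{41} = 5; b_{42} = 44; b_{43} = 29.
Since (b_{42}, b_{43}) = (b_0, b_1) = (44, 29) (two consecutive terms determine the rest), the sequence is periodic with period 42.

42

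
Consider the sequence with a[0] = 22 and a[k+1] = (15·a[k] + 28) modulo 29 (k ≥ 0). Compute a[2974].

2

Listing terms: a[0] = 22,  a[1] = 10,  a[2] = 4,  a[3] = 1,  a[4] = 14,  a[5] = 6,  a[6] = 2,  a[7] = 0,  a[8] = 28,  a[9] = 13,  a[10] = 20,  a[11] = 9,  a[12] = 18,  a[13] = 8,  a[14] = 3,  a[15] = 15,  a[16] = 21,  a[17] = 24,  a[18] = 11,  a[19] = 19,  a[20] = 23,  a[21] = 25,  a[22] = 26,  a[23] = 12,  a[24] = 5,  a[25] = 16,  a[26] = 7,  a[27] = 17,  a[28] = 22.
The sequence repeats with period 28.
So a[2974] = a[0 + ((2974-0) mod 28)] = a[6] = 2.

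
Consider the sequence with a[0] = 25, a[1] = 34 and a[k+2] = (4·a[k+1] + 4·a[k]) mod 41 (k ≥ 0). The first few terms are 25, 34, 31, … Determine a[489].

37

We have a[0] = 25; a[1] = 34; a[2] = 31; a[3] = 14; a[4] = 16; a[5] = 38; a[6] = 11; a[7] = 32; a[8] = 8; a[9] = 37; a[10] = 16; a[11] = 7; a[12] = 10; a[13] = 27; a[14] = 25; a[15] = 3; a[16] = 30; a[17] = 9; a[18] = 33; a[19] = 4; a[20] = 25; a[21] = 34.
Since (a[20], a[21]) = (a[0], a[1]) = (25, 34) (two consecutive terms determine the rest), the sequence is periodic with period 20.
So a[489] = a[0 + ((489-0) mod 20)] = a[9] = 37.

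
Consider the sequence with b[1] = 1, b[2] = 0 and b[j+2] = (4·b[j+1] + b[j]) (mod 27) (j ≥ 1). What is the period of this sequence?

b[1] = 1; b[2] = 0; b[3] = 1; b[4] = 4; b[5] = 17; b[6] = 18; b[7] = 8; b[8] = 23; b[9] = 19; b[10] = 18; b[11] = 10; b[12] = 4; b[13] = 26; b[14] = 0; b[15] = 26; b[16] = 23; b[17] = 10; b[18] = 9; b[19] = 19; b[20] = 4; b[21] = 8; b[22] = 9; b[23] = 17; b[24] = 23; b[25] = 1; b[26] = 0.
Since (b[25], b[26]) = (b[1], b[2]) = (1, 0) (two consecutive terms determine the rest), the sequence is periodic with period 24.

24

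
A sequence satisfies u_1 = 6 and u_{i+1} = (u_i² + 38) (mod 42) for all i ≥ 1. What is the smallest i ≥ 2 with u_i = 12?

Computing terms: u_1 = 6, u_2 = 32, u_3 = 12, u_4 = 14, u_5 = 24, u_6 = 26, u_7 = 0, u_8 = 38, u_9 = 12.
Since u_9 = u_3 = 12, the sequence is eventually periodic: after a pre-period of length 2 it cycles with period 6.
The value 12 first appears (with i ≥ 2) at u_3.

3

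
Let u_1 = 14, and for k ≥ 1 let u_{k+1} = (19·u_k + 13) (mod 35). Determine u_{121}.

We have u_1 = 14,  u_2 = 34,  u_3 = 29,  u_4 = 4,  u_5 = 19,  u_6 = 24,  u_7 = 14.
Since u_7 = u_1 = 14, the sequence is periodic with period 6.
(121 - 1) mod 6 = 0, so u_{121} = u_1 = 14.

14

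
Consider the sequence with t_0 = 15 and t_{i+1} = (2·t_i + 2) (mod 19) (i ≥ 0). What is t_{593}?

t_0 = 15,  t_1 = 13,  t_2 = 9,  t_3 = 1,  t_4 = 4,  t_5 = 10,  t_6 = 3,  t_7 = 8,  t_8 = 18,  t_9 = 0,  t_{10} = 2,  t_{11} = 6,  t_{12} = 14,  t_{13} = 11,  t_{14} = 5,  t_{15} = 12,  t_{16} = 7,  t_{17} = 16,  t_{18} = 15.
The sequence repeats with period 18.
(593 - 0) mod 18 = 17, so t_{593} = t_{17} = 16.

16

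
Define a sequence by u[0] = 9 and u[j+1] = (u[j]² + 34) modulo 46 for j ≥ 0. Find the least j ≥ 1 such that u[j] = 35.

Listing terms: u[0] = 9, u[1] = 23, u[2] = 11, u[3] = 17, u[4] = 1, u[5] = 35, u[6] = 17.
Since u[6] = u[3] = 17, the sequence is eventually periodic: after a pre-period of length 3 it cycles with period 3.
The value 35 first appears (with j ≥ 1) at u[5].

5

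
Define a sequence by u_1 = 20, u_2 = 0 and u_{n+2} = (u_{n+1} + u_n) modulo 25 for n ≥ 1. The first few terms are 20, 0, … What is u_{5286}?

Computing terms: u_1 = 20, u_2 = 0, u_3 = 20, u_4 = 20, u_5 = 15, u_6 = 10, u_7 = 0, u_8 = 10, u_9 = 10, u_{10} = 20, u_{11} = 5, u_{12} = 0, u_{13} = 5, u_{14} = 5, u_{15} = 10, u_{16} = 15, u_{17} = 0, u_{18} = 15, u_{19} = 15, u_{20} = 5, u_{21} = 20, u_{22} = 0.
The sequence repeats with period 20.
(5286 - 1) mod 20 = 5, so u_{5286} = u_6 = 10.

10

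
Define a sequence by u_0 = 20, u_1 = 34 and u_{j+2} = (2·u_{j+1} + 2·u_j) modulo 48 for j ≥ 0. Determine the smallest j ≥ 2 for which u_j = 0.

Computing terms: u_0 = 20; u_1 = 34; u_2 = 12; u_3 = 44; u_4 = 16; u_5 = 24; u_6 = 32; u_7 = 16; u_8 = 0; u_9 = 32; u_{10} = 16.
Since (u_9, u_{10}) = (u_6, u_7) = (32, 16) (two consecutive terms determine the rest), the sequence is eventually periodic: after a pre-period of length 6 it cycles with period 3.
The value 0 first appears (with j ≥ 2) at u_8.

8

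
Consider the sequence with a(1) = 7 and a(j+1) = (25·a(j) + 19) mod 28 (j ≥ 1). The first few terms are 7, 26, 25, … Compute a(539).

Listing terms: a(1) = 7, a(2) = 26, a(3) = 25, a(4) = 0, a(5) = 19, a(6) = 18, a(7) = 21, a(8) = 12, a(9) = 11, a(10) = 14, a(11) = 5, a(12) = 4, a(13) = 7.
Since a(13) = a(1) = 7, the sequence is periodic with period 12.
(539 - 1) mod 12 = 10, so a(539) = a(11) = 5.

5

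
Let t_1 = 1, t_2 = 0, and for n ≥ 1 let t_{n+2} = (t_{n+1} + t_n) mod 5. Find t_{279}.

2

Computing terms: t_1 = 1, t_2 = 0, t_3 = 1, t_4 = 1, t_5 = 2, t_6 = 3, t_7 = 0, t_8 = 3, t_9 = 3, t_{10} = 1, t_{11} = 4, t_{12} = 0, t_{13} = 4, t_{14} = 4, t_{15} = 3, t_{16} = 2, t_{17} = 0, t_{18} = 2, t_{19} = 2, t_{20} = 4, t_{21} = 1, t_{22} = 0.
The sequence repeats with period 20.
So t_{279} = t_{1 + ((279-1) mod 20)} = t_{19} = 2.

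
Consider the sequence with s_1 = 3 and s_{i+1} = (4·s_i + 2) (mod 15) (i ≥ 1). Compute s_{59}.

8

Computing terms: s_1 = 3, s_2 = 14, s_3 = 13, s_4 = 9, s_5 = 8, s_6 = 4, s_7 = 3.
The sequence repeats with period 6.
So s_{59} = s_{1 + ((59-1) mod 6)} = s_5 = 8.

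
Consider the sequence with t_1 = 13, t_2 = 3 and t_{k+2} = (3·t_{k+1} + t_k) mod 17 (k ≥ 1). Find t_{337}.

13

Listing terms: t_1 = 13; t_2 = 3; t_3 = 5; t_4 = 1; t_5 = 8; t_6 = 8; t_7 = 15; t_8 = 2; t_9 = 4; t_{10} = 14; t_{11} = 12; t_{12} = 16; t_{13} = 9; t_{14} = 9; t_{15} = 2; t_{16} = 15; t_{17} = 13; t_{18} = 3.
The sequence repeats with period 16.
So t_{337} = t_{1 + ((337-1) mod 16)} = t_1 = 13.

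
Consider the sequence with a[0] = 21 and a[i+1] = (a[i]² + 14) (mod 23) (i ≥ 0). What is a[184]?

4

Computing terms: a[0] = 21, a[1] = 18, a[2] = 16, a[3] = 17, a[4] = 4, a[5] = 7, a[6] = 17.
Since a[6] = a[3] = 17, the sequence is eventually periodic: after a pre-period of length 3 it cycles with period 3.
For i ≥ 3, a[i] depends only on (i - 3) mod 3. (184 - 3) mod 3 = 1, so a[184] = a[4] = 4.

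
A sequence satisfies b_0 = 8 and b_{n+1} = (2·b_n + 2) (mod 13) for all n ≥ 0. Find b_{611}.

Listing terms: b_0 = 8, b_1 = 5, b_2 = 12, b_3 = 0, b_4 = 2, b_5 = 6, b_6 = 1, b_7 = 4, b_8 = 10, b_9 = 9, b_{10} = 7, b_{11} = 3, b_{12} = 8.
The sequence repeats with period 12.
(611 - 0) mod 12 = 11, so b_{611} = b_{11} = 3.

3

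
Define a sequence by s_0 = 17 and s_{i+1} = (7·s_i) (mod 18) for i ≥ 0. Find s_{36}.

17

Listing terms: s_0 = 17,  s_1 = 11,  s_2 = 5,  s_3 = 17.
The sequence repeats with period 3.
(36 - 0) mod 3 = 0, so s_{36} = s_0 = 17.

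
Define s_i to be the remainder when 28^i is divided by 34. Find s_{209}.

Listing terms: s_0 = 1,  s_1 = 28,  s_2 = 2,  s_3 = 22,  s_4 = 4,  s_5 = 10,  s_6 = 8,  s_7 = 20,  s_8 = 16,  s_9 = 6,  s_{10} = 32,  s_{11} = 12,  s_{12} = 30,  s_{13} = 24,  s_{14} = 26,  s_{15} = 14,  s_{16} = 18,  s_{17} = 28.
Since s_{17} = s_1 = 28, the sequence is eventually periodic: after a pre-period of length 1 it cycles with period 16.
For i ≥ 1, s_i depends only on (i - 1) mod 16. (209 - 1) mod 16 = 0, so s_{209} = s_1 = 28.

28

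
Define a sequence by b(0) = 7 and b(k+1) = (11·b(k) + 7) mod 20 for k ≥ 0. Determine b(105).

Listing terms: b(0) = 7,  b(1) = 4,  b(2) = 11,  b(3) = 8,  b(4) = 15,  b(5) = 12,  b(6) = 19,  b(7) = 16,  b(8) = 3,  b(9) = 0,  b(10) = 7.
Since b(10) = b(0) = 7, the sequence is periodic with period 10.
So b(105) = b(0 + ((105-0) mod 10)) = b(5) = 12.

12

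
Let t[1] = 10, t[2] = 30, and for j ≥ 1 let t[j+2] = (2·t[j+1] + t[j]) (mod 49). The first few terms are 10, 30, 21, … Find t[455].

Computing terms: t[1] = 10,  t[2] = 30,  t[3] = 21,  t[4] = 23,  t[5] = 18,  t[6] = 10,  t[7] = 38,  t[8] = 37,  t[9] = 14,  t[10] = 16,  t[11] = 46,  t[12] = 10,  t[13] = 17,  t[14] = 44,  t[15] = 7,  t[16] = 9,  t[17] = 25,  t[18] = 10,  t[19] = 45,  t[20] = 2,  t[21] = 0,  t[22] = 2,  t[23] = 4,  t[24] = 10,  t[25] = 24,  t[26] = 9,  t[27] = 42,  t[28] = 44,  t[29] = 32,  t[30] = 10,  t[31] = 3,  t[32] = 16,  t[33] = 35,  t[34] = 37,  t[35] = 11,  t[36] = 10,  t[37] = 31,  t[38] = 23,  t[39] = 28,  t[40] = 30,  t[41] = 39,  t[42] = 10,  t[43] = 10,  t[44] = 30.
Since (t[43], t[44]) = (t[1], t[2]) = (10, 30) (two consecutive terms determine the rest), the sequence is periodic with period 42.
(455 - 1) mod 42 = 34, so t[455] = t[35] = 11.

11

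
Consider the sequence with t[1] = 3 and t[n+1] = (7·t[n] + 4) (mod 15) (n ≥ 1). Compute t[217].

Listing terms: t[1] = 3,  t[2] = 10,  t[3] = 14,  t[4] = 12,  t[5] = 13,  t[6] = 5,  t[7] = 9,  t[8] = 7,  t[9] = 8,  t[10] = 0,  t[11] = 4,  t[12] = 2,  t[13] = 3.
The sequence repeats with period 12.
(217 - 1) mod 12 = 0, so t[217] = t[1] = 3.

3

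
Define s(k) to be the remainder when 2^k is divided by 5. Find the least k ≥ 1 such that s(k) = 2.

1

Computing terms: s(0) = 1,  s(1) = 2,  s(2) = 4,  s(3) = 3,  s(4) = 1.
The sequence repeats with period 4.
The value 2 first appears (with k ≥ 1) at s(1).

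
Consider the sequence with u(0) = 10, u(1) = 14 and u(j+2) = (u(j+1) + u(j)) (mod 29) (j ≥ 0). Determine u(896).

10

Computing terms: u(0) = 10,  u(1) = 14,  u(2) = 24,  u(3) = 9,  u(4) = 4,  u(5) = 13,  u(6) = 17,  u(7) = 1,  u(8) = 18,  u(9) = 19,  u(10) = 8,  u(11) = 27,  u(12) = 6,  u(13) = 4,  u(14) = 10,  u(15) = 14.
The sequence repeats with period 14.
So u(896) = u(0 + ((896-0) mod 14)) = u(0) = 10.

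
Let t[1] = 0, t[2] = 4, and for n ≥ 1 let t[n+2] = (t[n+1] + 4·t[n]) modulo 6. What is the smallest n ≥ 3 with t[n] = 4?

Computing terms: t[1] = 0; t[2] = 4; t[3] = 4; t[4] = 2; t[5] = 0; t[6] = 2; t[7] = 2; t[8] = 4; t[9] = 0; t[10] = 4.
The sequence repeats with period 8.
The value 4 first appears (with n ≥ 3) at t[3].

3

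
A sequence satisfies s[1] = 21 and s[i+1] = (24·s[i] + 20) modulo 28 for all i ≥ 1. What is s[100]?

8

Listing terms: s[1] = 21; s[2] = 20; s[3] = 24; s[4] = 8; s[5] = 16; s[6] = 12; s[7] = 0; s[8] = 20.
Since s[8] = s[2] = 20, the sequence is eventually periodic: after a pre-period of length 1 it cycles with period 6.
For i ≥ 2, s[i] depends only on (i - 2) mod 6. (100 - 2) mod 6 = 2, so s[100] = s[4] = 8.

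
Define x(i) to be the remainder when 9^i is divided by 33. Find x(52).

x(1) = 9,  x(2) = 15,  x(3) = 3,  x(4) = 27,  x(5) = 12,  x(6) = 9.
The sequence repeats with period 5.
(52 - 1) mod 5 = 1, so x(52) = x(2) = 15.

15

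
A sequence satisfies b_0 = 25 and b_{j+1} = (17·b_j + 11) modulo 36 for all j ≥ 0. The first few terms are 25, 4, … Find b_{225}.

4

b_0 = 25,  b_1 = 4,  b_2 = 7,  b_3 = 22,  b_4 = 25.
The sequence repeats with period 4.
So b_{225} = b_{0 + ((225-0) mod 4)} = b_1 = 4.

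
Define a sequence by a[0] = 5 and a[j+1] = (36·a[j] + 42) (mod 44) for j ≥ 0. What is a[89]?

Computing terms: a[0] = 5, a[1] = 2, a[2] = 26, a[3] = 10, a[4] = 6, a[5] = 38, a[6] = 2.
Since a[6] = a[1] = 2, the sequence is eventually periodic: after a pre-period of length 1 it cycles with period 5.
For j ≥ 1, a[j] depends only on (j - 1) mod 5. (89 - 1) mod 5 = 3, so a[89] = a[4] = 6.

6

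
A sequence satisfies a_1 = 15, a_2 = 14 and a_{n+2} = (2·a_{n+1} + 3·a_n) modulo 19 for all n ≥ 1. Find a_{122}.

13

Listing terms: a_1 = 15, a_2 = 14, a_3 = 16, a_4 = 17, a_5 = 6, a_6 = 6, a_7 = 11, a_8 = 2, a_9 = 18, a_{10} = 4, a_{11} = 5, a_{12} = 3, a_{13} = 2, a_{14} = 13, a_{15} = 13, a_{16} = 8, a_{17} = 17, a_{18} = 1, a_{19} = 15, a_{20} = 14.
Since (a_{19}, a_{20}) = (a_1, a_2) = (15, 14) (two consecutive terms determine the rest), the sequence is periodic with period 18.
So a_{122} = a_{1 + ((122-1) mod 18)} = a_{14} = 13.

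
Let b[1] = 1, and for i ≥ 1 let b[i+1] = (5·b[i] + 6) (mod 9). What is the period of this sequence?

Listing terms: b[1] = 1,  b[2] = 2,  b[3] = 7,  b[4] = 5,  b[5] = 4,  b[6] = 8,  b[7] = 1.
Since b[7] = b[1] = 1, the sequence is periodic with period 6.

6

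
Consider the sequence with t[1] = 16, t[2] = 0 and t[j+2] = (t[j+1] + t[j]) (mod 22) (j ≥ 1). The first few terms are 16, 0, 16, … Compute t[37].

14

We have t[1] = 16,  t[2] = 0,  t[3] = 16,  t[4] = 16,  t[5] = 10,  t[6] = 4,  t[7] = 14,  t[8] = 18,  t[9] = 10,  t[10] = 6,  t[11] = 16,  t[12] = 0.
Since (t[11], t[12]) = (t[1], t[2]) = (16, 0) (two consecutive terms determine the rest), the sequence is periodic with period 10.
(37 - 1) mod 10 = 6, so t[37] = t[7] = 14.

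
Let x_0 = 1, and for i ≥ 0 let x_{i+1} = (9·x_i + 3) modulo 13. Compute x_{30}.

Listing terms: x_0 = 1,  x_1 = 12,  x_2 = 7,  x_3 = 1.
Since x_3 = x_0 = 1, the sequence is periodic with period 3.
So x_{30} = x_{0 + ((30-0) mod 3)} = x_0 = 1.

1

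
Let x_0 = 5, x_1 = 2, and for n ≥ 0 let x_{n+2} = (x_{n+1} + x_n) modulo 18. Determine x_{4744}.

We have x_0 = 5; x_1 = 2; x_2 = 7; x_3 = 9; x_4 = 16; x_5 = 7; x_6 = 5; x_7 = 12; x_8 = 17; x_9 = 11; x_{10} = 10; x_{11} = 3; x_{12} = 13; x_{13} = 16; x_{14} = 11; x_{15} = 9; x_{16} = 2; x_{17} = 11; x_{18} = 13; x_{19} = 6; x_{20} = 1; x_{21} = 7; x_{22} = 8; x_{23} = 15; x_{24} = 5; x_{25} = 2.
The sequence repeats with period 24.
(4744 - 0) mod 24 = 16, so x_{4744} = x_{16} = 2.

2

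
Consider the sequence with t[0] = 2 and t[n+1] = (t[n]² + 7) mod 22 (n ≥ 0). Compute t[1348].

8

Listing terms: t[0] = 2,  t[1] = 11,  t[2] = 18,  t[3] = 1,  t[4] = 8,  t[5] = 5,  t[6] = 10,  t[7] = 19,  t[8] = 16,  t[9] = 21,  t[10] = 8.
Since t[10] = t[4] = 8, the sequence is eventually periodic: after a pre-period of length 4 it cycles with period 6.
For n ≥ 4, t[n] depends only on (n - 4) mod 6. (1348 - 4) mod 6 = 0, so t[1348] = t[4] = 8.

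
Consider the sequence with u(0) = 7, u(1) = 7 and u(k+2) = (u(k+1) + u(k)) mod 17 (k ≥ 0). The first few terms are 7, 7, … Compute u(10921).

4

Computing terms: u(0) = 7, u(1) = 7, u(2) = 14, u(3) = 4, u(4) = 1, u(5) = 5, u(6) = 6, u(7) = 11, u(8) = 0, u(9) = 11, u(10) = 11, u(11) = 5, u(12) = 16, u(13) = 4, u(14) = 3, u(15) = 7, u(16) = 10, u(17) = 0, u(18) = 10, u(19) = 10, u(20) = 3, u(21) = 13, u(22) = 16, u(23) = 12, u(24) = 11, u(25) = 6, u(26) = 0, u(27) = 6, u(28) = 6, u(29) = 12, u(30) = 1, u(31) = 13, u(32) = 14, u(33) = 10, u(34) = 7, u(35) = 0, u(36) = 7, u(37) = 7.
The sequence repeats with period 36.
So u(10921) = u(0 + ((10921-0) mod 36)) = u(13) = 4.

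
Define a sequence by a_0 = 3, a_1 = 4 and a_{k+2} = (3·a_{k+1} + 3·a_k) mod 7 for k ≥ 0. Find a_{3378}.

We have a_0 = 3,  a_1 = 4,  a_2 = 0,  a_3 = 5,  a_4 = 1,  a_5 = 4,  a_6 = 1,  a_7 = 1,  a_8 = 6,  a_9 = 0,  a_{10} = 4,  a_{11} = 5,  a_{12} = 6,  a_{13} = 5,  a_{14} = 5,  a_{15} = 2,  a_{16} = 0,  a_{17} = 6,  a_{18} = 4,  a_{19} = 2,  a_{20} = 4,  a_{21} = 4,  a_{22} = 3,  a_{23} = 0,  a_{24} = 2,  a_{25} = 6,  a_{26} = 3,  a_{27} = 6,  a_{28} = 6,  a_{29} = 1,  a_{30} = 0,  a_{31} = 3,  a_{32} = 2,  a_{33} = 1,  a_{34} = 2,  a_{35} = 2,  a_{36} = 5,  a_{37} = 0,  a_{38} = 1,  a_{39} = 3,  a_{40} = 5,  a_{41} = 3,  a_{42} = 3,  a_{43} = 4.
Since (a_{42}, a_{43}) = (a_0, a_1) = (3, 4) (two consecutive terms determine the rest), the sequence is periodic with period 42.
(3378 - 0) mod 42 = 18, so a_{3378} = a_{18} = 4.

4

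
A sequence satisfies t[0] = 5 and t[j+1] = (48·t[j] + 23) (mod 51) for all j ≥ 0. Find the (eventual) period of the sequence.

16

Computing terms: t[0] = 5,  t[1] = 8,  t[2] = 50,  t[3] = 26,  t[4] = 47,  t[5] = 35,  t[6] = 20,  t[7] = 14,  t[8] = 32,  t[9] = 29,  t[10] = 38,  t[11] = 11,  t[12] = 41,  t[13] = 2,  t[14] = 17,  t[15] = 23,  t[16] = 5.
Since t[16] = t[0] = 5, the sequence is periodic with period 16.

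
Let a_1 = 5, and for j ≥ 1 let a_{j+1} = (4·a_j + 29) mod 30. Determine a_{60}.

Computing terms: a_1 = 5,  a_2 = 19,  a_3 = 15,  a_4 = 29,  a_5 = 25,  a_6 = 9,  a_7 = 5.
Since a_7 = a_1 = 5, the sequence is periodic with period 6.
So a_{60} = a_{1 + ((60-1) mod 6)} = a_6 = 9.

9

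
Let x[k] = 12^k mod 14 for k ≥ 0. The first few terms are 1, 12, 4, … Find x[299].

x[0] = 1,  x[1] = 12,  x[2] = 4,  x[3] = 6,  x[4] = 2,  x[5] = 10,  x[6] = 8,  x[7] = 12.
Since x[7] = x[1] = 12, the sequence is eventually periodic: after a pre-period of length 1 it cycles with period 6.
For k ≥ 1, x[k] depends only on (k - 1) mod 6. (299 - 1) mod 6 = 4, so x[299] = x[5] = 10.

10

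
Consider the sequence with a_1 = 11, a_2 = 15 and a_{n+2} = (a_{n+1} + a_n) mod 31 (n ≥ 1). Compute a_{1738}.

28

a_1 = 11; a_2 = 15; a_3 = 26; a_4 = 10; a_5 = 5; a_6 = 15; a_7 = 20; a_8 = 4; a_9 = 24; a_{10} = 28; a_{11} = 21; a_{12} = 18; a_{13} = 8; a_{14} = 26; a_{15} = 3; a_{16} = 29; a_{17} = 1; a_{18} = 30; a_{19} = 0; a_{20} = 30; a_{21} = 30; a_{22} = 29; a_{23} = 28; a_{24} = 26; a_{25} = 23; a_{26} = 18; a_{27} = 10; a_{28} = 28; a_{29} = 7; a_{30} = 4; a_{31} = 11; a_{32} = 15.
Since (a_{31}, a_{32}) = (a_1, a_2) = (11, 15) (two consecutive terms determine the rest), the sequence is periodic with period 30.
So a_{1738} = a_{1 + ((1738-1) mod 30)} = a_{28} = 28.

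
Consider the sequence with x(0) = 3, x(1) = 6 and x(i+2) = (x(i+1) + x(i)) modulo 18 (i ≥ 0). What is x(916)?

6

Listing terms: x(0) = 3; x(1) = 6; x(2) = 9; x(3) = 15; x(4) = 6; x(5) = 3; x(6) = 9; x(7) = 12; x(8) = 3; x(9) = 15; x(10) = 0; x(11) = 15; x(12) = 15; x(13) = 12; x(14) = 9; x(15) = 3; x(16) = 12; x(17) = 15; x(18) = 9; x(19) = 6; x(20) = 15; x(21) = 3; x(22) = 0; x(23) = 3; x(24) = 3; x(25) = 6.
Since (x(24), x(25)) = (x(0), x(1)) = (3, 6) (two consecutive terms determine the rest), the sequence is periodic with period 24.
(916 - 0) mod 24 = 4, so x(916) = x(4) = 6.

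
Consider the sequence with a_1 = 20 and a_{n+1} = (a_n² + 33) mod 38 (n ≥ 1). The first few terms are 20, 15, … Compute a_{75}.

30

Listing terms: a_1 = 20,  a_2 = 15,  a_3 = 30,  a_4 = 21,  a_5 = 18,  a_6 = 15.
Since a_6 = a_2 = 15, the sequence is eventually periodic: after a pre-period of length 1 it cycles with period 4.
For n ≥ 2, a_n depends only on (n - 2) mod 4. (75 - 2) mod 4 = 1, so a_{75} = a_3 = 30.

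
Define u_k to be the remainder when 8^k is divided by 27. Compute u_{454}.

Computing terms: u_0 = 1,  u_1 = 8,  u_2 = 10,  u_3 = 26,  u_4 = 19,  u_5 = 17,  u_6 = 1.
Since u_6 = u_0 = 1, the sequence is periodic with period 6.
(454 - 0) mod 6 = 4, so u_{454} = u_4 = 19.

19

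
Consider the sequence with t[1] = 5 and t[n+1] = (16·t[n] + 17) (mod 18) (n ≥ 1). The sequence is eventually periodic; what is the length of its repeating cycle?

We have t[1] = 5, t[2] = 7, t[3] = 3, t[4] = 11, t[5] = 13, t[6] = 9, t[7] = 17, t[8] = 1, t[9] = 15, t[10] = 5.
Since t[10] = t[1] = 5, the sequence is periodic with period 9.

9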